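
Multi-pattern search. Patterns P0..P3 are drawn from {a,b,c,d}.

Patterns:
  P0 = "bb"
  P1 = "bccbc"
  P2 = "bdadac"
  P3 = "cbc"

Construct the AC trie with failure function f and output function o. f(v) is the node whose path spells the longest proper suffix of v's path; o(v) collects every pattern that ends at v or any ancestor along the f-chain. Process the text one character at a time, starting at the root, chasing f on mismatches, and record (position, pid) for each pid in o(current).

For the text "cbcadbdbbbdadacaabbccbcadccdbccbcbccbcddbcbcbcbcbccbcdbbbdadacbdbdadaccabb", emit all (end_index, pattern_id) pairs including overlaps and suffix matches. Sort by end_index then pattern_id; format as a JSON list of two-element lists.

Build:
Trie (insert patterns):
  n0 'ε': b→1 c→12
  n1 'b': b→2 c→3 d→7
  n2 'bb': ·  ←P0
  n3 'bc': c→4
  n4 'bcc': b→5
  n5 'bccb': c→6
  n6 'bccbc': ·  ←P1
  n7 'bd': a→8
  n8 'bda': d→9
  n9 'bdad': a→10
  n10 'bdada': c→11
  n11 'bdadac': ·  ←P2
  n12 'c': b→13
  n13 'cb': c→14
  n14 'cbc': ·  ←P3

Failure links (BFS by depth):
  fail(1) 'b': from fail(0)=0 chase 'b': 0 ⇒ 0;  out=∅∪out(0)=∅
  fail(12) 'c': from fail(0)=0 chase 'c': 0 ⇒ 0;  out=∅∪out(0)=∅
  fail(2) 'bb': from fail(1)=0 chase 'b': 0 ⇒ 1;  out={0}∪out(1)={0}
  fail(3) 'bc': from fail(1)=0 chase 'c': 0 ⇒ 12;  out=∅∪out(12)=∅
  fail(7) 'bd': from fail(1)=0 chase 'd': 0 ⇒ 0;  out=∅∪out(0)=∅
  fail(13) 'cb': from fail(12)=0 chase 'b': 0 ⇒ 1;  out=∅∪out(1)=∅
  fail(4) 'bcc': from fail(3)=12 chase 'c': 12→0 ⇒ 12;  out=∅∪out(12)=∅
  fail(8) 'bda': from fail(7)=0 chase 'a': 0 ⇒ 0;  out=∅∪out(0)=∅
  fail(14) 'cbc': from fail(13)=1 chase 'c': 1 ⇒ 3;  out={3}∪out(3)={3}
  fail(5) 'bccb': from fail(4)=12 chase 'b': 12 ⇒ 13;  out=∅∪out(13)=∅
  fail(9) 'bdad': from fail(8)=0 chase 'd': 0 ⇒ 0;  out=∅∪out(0)=∅
  fail(6) 'bccbc': from fail(5)=13 chase 'c': 13 ⇒ 14;  out={1}∪out(14)={1,3}
  fail(10) 'bdada': from fail(9)=0 chase 'a': 0 ⇒ 0;  out=∅∪out(0)=∅
  fail(11) 'bdadac': from fail(10)=0 chase 'c': 0 ⇒ 12;  out={2}∪out(12)={2}

Run:
[0] read 'c'  n0⇒n12
[1] read 'b'  n12⇒n13
[2] read 'c'  n13⇒n14  → match P3@[0:2]
[3] read 'a'  n14⇒n0 (fail-walked)
[4] read 'd'  n0⇒n0
[5] read 'b'  n0⇒n1
[6] read 'd'  n1⇒n7
[7] read 'b'  n7⇒n1 (fail-walked)
[8] read 'b'  n1⇒n2  → match P0@[7:8]
[9] read 'b'  n2⇒n2 (fail-walked)  → match P0@[8:9]
[10] read 'd'  n2⇒n7 (fail-walked)
[11] read 'a'  n7⇒n8
[12] read 'd'  n8⇒n9
[13] read 'a'  n9⇒n10
[14] read 'c'  n10⇒n11  → match P2@[9:14]
[15] read 'a'  n11⇒n0 (fail-walked)
[16] read 'a'  n0⇒n0
[17] read 'b'  n0⇒n1
[18] read 'b'  n1⇒n2  → match P0@[17:18]
[19] read 'c'  n2⇒n3 (fail-walked)
[20] read 'c'  n3⇒n4
[21] read 'b'  n4⇒n5
[22] read 'c'  n5⇒n6  → match P1@[18:22],P3@[20:22]
[23] read 'a'  n6⇒n0 (fail-walked)
[24] read 'd'  n0⇒n0
[25] read 'c'  n0⇒n12
[26] read 'c'  n12⇒n12 (fail-walked)
[27] read 'd'  n12⇒n0 (fail-walked)
[28] read 'b'  n0⇒n1
[29] read 'c'  n1⇒n3
[30] read 'c'  n3⇒n4
[31] read 'b'  n4⇒n5
[32] read 'c'  n5⇒n6  → match P1@[28:32],P3@[30:32]
[33] read 'b'  n6⇒n13 (fail-walked)
[34] read 'c'  n13⇒n14  → match P3@[32:34]
[35] read 'c'  n14⇒n4 (fail-walked)
[36] read 'b'  n4⇒n5
[37] read 'c'  n5⇒n6  → match P1@[33:37],P3@[35:37]
[38] read 'd'  n6⇒n0 (fail-walked)
[39] read 'd'  n0⇒n0
[40] read 'b'  n0⇒n1
[41] read 'c'  n1⇒n3
[42] read 'b'  n3⇒n13 (fail-walked)
[43] read 'c'  n13⇒n14  → match P3@[41:43]
[44] read 'b'  n14⇒n13 (fail-walked)
[45] read 'c'  n13⇒n14  → match P3@[43:45]
[46] read 'b'  n14⇒n13 (fail-walked)
[47] read 'c'  n13⇒n14  → match P3@[45:47]
[48] read 'b'  n14⇒n13 (fail-walked)
[49] read 'c'  n13⇒n14  → match P3@[47:49]
[50] read 'c'  n14⇒n4 (fail-walked)
[51] read 'b'  n4⇒n5
[52] read 'c'  n5⇒n6  → match P1@[48:52],P3@[50:52]
[53] read 'd'  n6⇒n0 (fail-walked)
[54] read 'b'  n0⇒n1
[55] read 'b'  n1⇒n2  → match P0@[54:55]
[56] read 'b'  n2⇒n2 (fail-walked)  → match P0@[55:56]
[57] read 'd'  n2⇒n7 (fail-walked)
[58] read 'a'  n7⇒n8
[59] read 'd'  n8⇒n9
[60] read 'a'  n9⇒n10
[61] read 'c'  n10⇒n11  → match P2@[56:61]
[62] read 'b'  n11⇒n13 (fail-walked)
[63] read 'd'  n13⇒n7 (fail-walked)
[64] read 'b'  n7⇒n1 (fail-walked)
[65] read 'd'  n1⇒n7
[66] read 'a'  n7⇒n8
[67] read 'd'  n8⇒n9
[68] read 'a'  n9⇒n10
[69] read 'c'  n10⇒n11  → match P2@[64:69]
[70] read 'c'  n11⇒n12 (fail-walked)
[71] read 'a'  n12⇒n0 (fail-walked)
[72] read 'b'  n0⇒n1
[73] read 'b'  n1⇒n2  → match P0@[72:73]

Matches: [[2,3],[8,0],[9,0],[14,2],[18,0],[22,1],[22,3],[32,1],[32,3],[34,3],[37,1],[37,3],[43,3],[45,3],[47,3],[49,3],[52,1],[52,3],[55,0],[56,0],[61,2],[69,2],[73,0]]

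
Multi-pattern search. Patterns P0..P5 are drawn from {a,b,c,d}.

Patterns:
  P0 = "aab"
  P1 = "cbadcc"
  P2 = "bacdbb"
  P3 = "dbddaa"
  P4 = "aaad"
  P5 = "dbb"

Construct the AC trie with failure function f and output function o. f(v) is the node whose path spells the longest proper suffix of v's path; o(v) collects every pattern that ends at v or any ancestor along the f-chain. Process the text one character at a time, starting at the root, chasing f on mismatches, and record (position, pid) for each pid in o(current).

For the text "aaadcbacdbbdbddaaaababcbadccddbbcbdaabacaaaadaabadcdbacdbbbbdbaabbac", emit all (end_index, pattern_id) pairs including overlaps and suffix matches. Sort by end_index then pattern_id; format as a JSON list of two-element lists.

Build automaton:
Trie (insert patterns):
  0='ε' goto a→1 b→10 c→4 d→16
  1='a' goto a→2
  2='aa' goto a→22 b→3
  3='aab' goto ·  ←P0
  4='c' goto b→5
  5='cb' goto a→6
  6='cba' goto d→7
  7='cbad' goto c→8
  8='cbadc' goto c→9
  9='cbadcc' goto ·  ←P1
  10='b' goto a→11
  11='ba' goto c→12
  12='bac' goto d→13
  13='bacd' goto b→14
  14='bacdb' goto b→15
  15='bacdbb' goto ·  ←P2
  16='d' goto b→17
  17='db' goto b→24 d→18
  18='dbd' goto d→19
  19='dbdd' goto a→20
  20='dbdda' goto a→21
  21='dbddaa' goto ·  ←P3
  22='aaa' goto d→23
  23='aaad' goto ·  ←P4
  24='dbb' goto ·  ←P5

BFS fail/out derivation:
  fail(1) 'a': from fail(0)=0 chase 'a': 0 ⇒ 0;  out=∅∪out(0)=∅
  fail(4) 'c': from fail(0)=0 chase 'c': 0 ⇒ 0;  out=∅∪out(0)=∅
  fail(10) 'b': from fail(0)=0 chase 'b': 0 ⇒ 0;  out=∅∪out(0)=∅
  fail(16) 'd': from fail(0)=0 chase 'd': 0 ⇒ 0;  out=∅∪out(0)=∅
  fail(2) 'aa': from fail(1)=0 chase 'a': 0 ⇒ 1;  out=∅∪out(1)=∅
  fail(5) 'cb': from fail(4)=0 chase 'b': 0 ⇒ 10;  out=∅∪out(10)=∅
  fail(11) 'ba': from fail(10)=0 chase 'a': 0 ⇒ 1;  out=∅∪out(1)=∅
  fail(17) 'db': from fail(16)=0 chase 'b': 0 ⇒ 10;  out=∅∪out(10)=∅
  fail(3) 'aab': from fail(2)=1 chase 'b': 1→0 ⇒ 10;  out={0}∪out(10)={0}
  fail(6) 'cba': from fail(5)=10 chase 'a': 10 ⇒ 11;  out=∅∪out(11)=∅
  fail(12) 'bac': from fail(11)=1 chase 'c': 1→0 ⇒ 4;  out=∅∪out(4)=∅
  fail(18) 'dbd': from fail(17)=10 chase 'd': 10→0 ⇒ 16;  out=∅∪out(16)=∅
  fail(22) 'aaa': from fail(2)=1 chase 'a': 1 ⇒ 2;  out=∅∪out(2)=∅
  fail(24) 'dbb': from fail(17)=10 chase 'b': 10→0 ⇒ 10;  out={5}∪out(10)={5}
  fail(7) 'cbad': from fail(6)=11 chase 'd': 11→1→0 ⇒ 16;  out=∅∪out(16)=∅
  fail(13) 'bacd': from fail(12)=4 chase 'd': 4→0 ⇒ 16;  out=∅∪out(16)=∅
  fail(19) 'dbdd': from fail(18)=16 chase 'd': 16→0 ⇒ 16;  out=∅∪out(16)=∅
  fail(23) 'aaad': from fail(22)=2 chase 'd': 2→1→0 ⇒ 16;  out={4}∪out(16)={4}
  fail(8) 'cbadc': from fail(7)=16 chase 'c': 16→0 ⇒ 4;  out=∅∪out(4)=∅
  fail(14) 'bacdb': from fail(13)=16 chase 'b': 16 ⇒ 17;  out=∅∪out(17)=∅
  fail(20) 'dbdda': from fail(19)=16 chase 'a': 16→0 ⇒ 1;  out=∅∪out(1)=∅
  fail(9) 'cbadcc': from fail(8)=4 chase 'c': 4→0 ⇒ 4;  out={1}∪out(4)={1}
  fail(15) 'bacdbb': from fail(14)=17 chase 'b': 17 ⇒ 24;  out={2}∪out(24)={2,5}
  fail(21) 'dbddaa': from fail(20)=1 chase 'a': 1 ⇒ 2;  out={3}∪out(2)={3}

Run:
pos 0 'a': at 1
pos 1 'a': at 2
pos 2 'a': at 22
pos 3 'd': at 23  emit P4@[0:3]
pos 4 'c': at 4 (via fail)
pos 5 'b': at 5
pos 6 'a': at 6
pos 7 'c': at 12 (via fail)
pos 8 'd': at 13
pos 9 'b': at 14
pos 10 'b': at 15  emit P2@[5:10],P5@[8:10]
pos 11 'd': at 16 (via fail)
pos 12 'b': at 17
pos 13 'd': at 18
pos 14 'd': at 19
pos 15 'a': at 20
pos 16 'a': at 21  emit P3@[11:16]
pos 17 'a': at 22 (via fail)
pos 18 'a': at 22 (via fail)
pos 19 'b': at 3 (via fail)  emit P0@[17:19]
pos 20 'a': at 11 (via fail)
pos 21 'b': at 10 (via fail)
pos 22 'c': at 4 (via fail)
pos 23 'b': at 5
pos 24 'a': at 6
pos 25 'd': at 7
pos 26 'c': at 8
pos 27 'c': at 9  emit P1@[22:27]
pos 28 'd': at 16 (via fail)
pos 29 'd': at 16 (via fail)
pos 30 'b': at 17
pos 31 'b': at 24  emit P5@[29:31]
pos 32 'c': at 4 (via fail)
pos 33 'b': at 5
pos 34 'd': at 16 (via fail)
pos 35 'a': at 1 (via fail)
pos 36 'a': at 2
pos 37 'b': at 3  emit P0@[35:37]
pos 38 'a': at 11 (via fail)
pos 39 'c': at 12
pos 40 'a': at 1 (via fail)
pos 41 'a': at 2
pos 42 'a': at 22
pos 43 'a': at 22 (via fail)
pos 44 'd': at 23  emit P4@[41:44]
pos 45 'a': at 1 (via fail)
pos 46 'a': at 2
pos 47 'b': at 3  emit P0@[45:47]
pos 48 'a': at 11 (via fail)
pos 49 'd': at 16 (via fail)
pos 50 'c': at 4 (via fail)
pos 51 'd': at 16 (via fail)
pos 52 'b': at 17
pos 53 'a': at 11 (via fail)
pos 54 'c': at 12
pos 55 'd': at 13
pos 56 'b': at 14
pos 57 'b': at 15  emit P2@[52:57],P5@[55:57]
pos 58 'b': at 10 (via fail)
pos 59 'b': at 10 (via fail)
pos 60 'd': at 16 (via fail)
pos 61 'b': at 17
pos 62 'a': at 11 (via fail)
pos 63 'a': at 2 (via fail)
pos 64 'b': at 3  emit P0@[62:64]
pos 65 'b': at 10 (via fail)
pos 66 'a': at 11
pos 67 'c': at 12

Matches: [[3,4],[10,2],[10,5],[16,3],[19,0],[27,1],[31,5],[37,0],[44,4],[47,0],[57,2],[57,5],[64,0]]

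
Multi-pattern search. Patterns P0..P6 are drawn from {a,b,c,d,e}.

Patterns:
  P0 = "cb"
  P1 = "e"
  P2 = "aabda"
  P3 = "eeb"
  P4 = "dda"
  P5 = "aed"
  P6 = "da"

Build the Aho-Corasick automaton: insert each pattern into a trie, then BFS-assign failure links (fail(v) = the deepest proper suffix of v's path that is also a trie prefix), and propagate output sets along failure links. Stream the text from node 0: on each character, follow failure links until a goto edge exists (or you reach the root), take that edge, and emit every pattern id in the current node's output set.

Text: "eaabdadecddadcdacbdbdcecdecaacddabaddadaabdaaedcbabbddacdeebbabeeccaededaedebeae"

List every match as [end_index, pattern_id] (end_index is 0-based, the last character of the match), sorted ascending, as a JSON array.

Build automaton:
Trie (insert patterns):
  0='ε' goto a→4 c→1 d→11 e→3
  1='c' goto b→2
  2='cb' goto ·  [P0 ends]
  3='e' goto e→9  [P1 ends]
  4='a' goto a→5 e→14
  5='aa' goto b→6
  6='aab' goto d→7
  7='aabd' goto a→8
  8='aabda' goto ·  [P2 ends]
  9='ee' goto b→10
  10='eeb' goto ·  [P3 ends]
  11='d' goto a→16 d→12
  12='dd' goto a→13
  13='dda' goto ·  [P4 ends]
  14='ae' goto d→15
  15='aed' goto ·  [P5 ends]
  16='da' goto ·  [P6 ends]

BFS fail/out derivation:
  n1('c'): parent n0 fail=0; on 'c' 0 → fail=0;  out ∅∪∅=∅
  n3('e'): parent n0 fail=0; on 'e' 0 → fail=0;  out {1}∪∅={1}
  n4('a'): parent n0 fail=0; on 'a' 0 → fail=0;  out ∅∪∅=∅
  n11('d'): parent n0 fail=0; on 'd' 0 → fail=0;  out ∅∪∅=∅
  n2('cb'): parent n1 fail=0; on 'b' 0 → fail=0;  out {0}∪∅={0}
  n5('aa'): parent n4 fail=0; on 'a' 0 → fail=4;  out ∅∪∅=∅
  n9('ee'): parent n3 fail=0; on 'e' 0 → fail=3;  out ∅∪{1}={1}
  n12('dd'): parent n11 fail=0; on 'd' 0 → fail=11;  out ∅∪∅=∅
  n14('ae'): parent n4 fail=0; on 'e' 0 → fail=3;  out ∅∪{1}={1}
  n16('da'): parent n11 fail=0; on 'a' 0 → fail=4;  out {6}∪∅={6}
  n6('aab'): parent n5 fail=4; on 'b' 4→0 → fail=0;  out ∅∪∅=∅
  n10('eeb'): parent n9 fail=3; on 'b' 3→0 → fail=0;  out {3}∪∅={3}
  n13('dda'): parent n12 fail=11; on 'a' 11 → fail=16;  out {4}∪{6}={4,6}
  n15('aed'): parent n14 fail=3; on 'd' 3→0 → fail=11;  out {5}∪∅={5}
  n7('aabd'): parent n6 fail=0; on 'd' 0 → fail=11;  out ∅∪∅=∅
  n8('aabda'): parent n7 fail=11; on 'a' 11 → fail=16;  out {2}∪{6}={2,6}

Scan:
[0] read 'e'  n0⇒n3  ** P1@[0:0]
[1] read 'a'  n3⇒n4 ·f
[2] read 'a'  n4⇒n5
[3] read 'b'  n5⇒n6
[4] read 'd'  n6⇒n7
[5] read 'a'  n7⇒n8  ** P2@[1:5],P6@[4:5]
[6] read 'd'  n8⇒n11 ·f
[7] read 'e'  n11⇒n3 ·f  ** P1@[7:7]
[8] read 'c'  n3⇒n1 ·f
[9] read 'd'  n1⇒n11 ·f
[10] read 'd'  n11⇒n12
[11] read 'a'  n12⇒n13  ** P4@[9:11],P6@[10:11]
[12] read 'd'  n13⇒n11 ·f
[13] read 'c'  n11⇒n1 ·f
[14] read 'd'  n1⇒n11 ·f
[15] read 'a'  n11⇒n16  ** P6@[14:15]
[16] read 'c'  n16⇒n1 ·f
[17] read 'b'  n1⇒n2  ** P0@[16:17]
[18] read 'd'  n2⇒n11 ·f
[19] read 'b'  n11⇒n0 ·f
[20] read 'd'  n0⇒n11
[21] read 'c'  n11⇒n1 ·f
[22] read 'e'  n1⇒n3 ·f  ** P1@[22:22]
[23] read 'c'  n3⇒n1 ·f
[24] read 'd'  n1⇒n11 ·f
[25] read 'e'  n11⇒n3 ·f  ** P1@[25:25]
[26] read 'c'  n3⇒n1 ·f
[27] read 'a'  n1⇒n4 ·f
[28] read 'a'  n4⇒n5
[29] read 'c'  n5⇒n1 ·f
[30] read 'd'  n1⇒n11 ·f
[31] read 'd'  n11⇒n12
[32] read 'a'  n12⇒n13  ** P4@[30:32],P6@[31:32]
[33] read 'b'  n13⇒n0 ·f
[34] read 'a'  n0⇒n4
[35] read 'd'  n4⇒n11 ·f
[36] read 'd'  n11⇒n12
[37] read 'a'  n12⇒n13  ** P4@[35:37],P6@[36:37]
[38] read 'd'  n13⇒n11 ·f
[39] read 'a'  n11⇒n16  ** P6@[38:39]
[40] read 'a'  n16⇒n5 ·f
[41] read 'b'  n5⇒n6
[42] read 'd'  n6⇒n7
[43] read 'a'  n7⇒n8  ** P2@[39:43],P6@[42:43]
[44] read 'a'  n8⇒n5 ·f
[45] read 'e'  n5⇒n14 ·f  ** P1@[45:45]
[46] read 'd'  n14⇒n15  ** P5@[44:46]
[47] read 'c'  n15⇒n1 ·f
[48] read 'b'  n1⇒n2  ** P0@[47:48]
[49] read 'a'  n2⇒n4 ·f
[50] read 'b'  n4⇒n0 ·f
[51] read 'b'  n0⇒n0
[52] read 'd'  n0⇒n11
[53] read 'd'  n11⇒n12
[54] read 'a'  n12⇒n13  ** P4@[52:54],P6@[53:54]
[55] read 'c'  n13⇒n1 ·f
[56] read 'd'  n1⇒n11 ·f
[57] read 'e'  n11⇒n3 ·f  ** P1@[57:57]
[58] read 'e'  n3⇒n9  ** P1@[58:58]
[59] read 'b'  n9⇒n10  ** P3@[57:59]
[60] read 'b'  n10⇒n0 ·f
[61] read 'a'  n0⇒n4
[62] read 'b'  n4⇒n0 ·f
[63] read 'e'  n0⇒n3  ** P1@[63:63]
[64] read 'e'  n3⇒n9  ** P1@[64:64]
[65] read 'c'  n9⇒n1 ·f
[66] read 'c'  n1⇒n1 ·f
[67] read 'a'  n1⇒n4 ·f
[68] read 'e'  n4⇒n14  ** P1@[68:68]
[69] read 'd'  n14⇒n15  ** P5@[67:69]
[70] read 'e'  n15⇒n3 ·f  ** P1@[70:70]
[71] read 'd'  n3⇒n11 ·f
[72] read 'a'  n11⇒n16  ** P6@[71:72]
[73] read 'e'  n16⇒n14 ·f  ** P1@[73:73]
[74] read 'd'  n14⇒n15  ** P5@[72:74]
[75] read 'e'  n15⇒n3 ·f  ** P1@[75:75]
[76] read 'b'  n3⇒n0 ·f
[77] read 'e'  n0⇒n3  ** P1@[77:77]
[78] read 'a'  n3⇒n4 ·f
[79] read 'e'  n4⇒n14  ** P1@[79:79]

Matches: [[0,1],[5,2],[5,6],[7,1],[11,4],[11,6],[15,6],[17,0],[22,1],[25,1],[32,4],[32,6],[37,4],[37,6],[39,6],[43,2],[43,6],[45,1],[46,5],[48,0],[54,4],[54,6],[57,1],[58,1],[59,3],[63,1],[64,1],[68,1],[69,5],[70,1],[72,6],[73,1],[74,5],[75,1],[77,1],[79,1]]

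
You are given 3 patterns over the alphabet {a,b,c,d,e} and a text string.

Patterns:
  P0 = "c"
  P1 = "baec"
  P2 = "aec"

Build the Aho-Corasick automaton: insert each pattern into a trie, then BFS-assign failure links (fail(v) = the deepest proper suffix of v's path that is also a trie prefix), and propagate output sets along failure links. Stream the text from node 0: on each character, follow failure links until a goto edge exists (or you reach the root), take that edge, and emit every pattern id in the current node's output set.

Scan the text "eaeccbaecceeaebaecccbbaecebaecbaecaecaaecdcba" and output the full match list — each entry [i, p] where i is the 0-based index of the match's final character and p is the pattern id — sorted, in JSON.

Construct AC machine:
Trie nodes:
  n0 'ε': a→6 b→2 c→1
  n1 'c': ·  [P0 ends]
  n2 'b': a→3
  n3 'ba': e→4
  n4 'bae': c→5
  n5 'baec': ·  [P1 ends]
  n6 'a': e→7
  n7 'ae': c→8
  n8 'aec': ·  [P2 ends]

BFS fail/out derivation:
  n1('c'): parent n0 fail=0; on 'c' 0 → fail=0;  out {0}∪∅={0}
  n2('b'): parent n0 fail=0; on 'b' 0 → fail=0;  out ∅∪∅=∅
  n6('a'): parent n0 fail=0; on 'a' 0 → fail=0;  out ∅∪∅=∅
  n3('ba'): parent n2 fail=0; on 'a' 0 → fail=6;  out ∅∪∅=∅
  n7('ae'): parent n6 fail=0; on 'e' 0 → fail=0;  out ∅∪∅=∅
  n4('bae'): parent n3 fail=6; on 'e' 6 → fail=7;  out ∅∪∅=∅
  n8('aec'): parent n7 fail=0; on 'c' 0 → fail=1;  out {2}∪{0}={0,2}
  n5('baec'): parent n4 fail=7; on 'c' 7 → fail=8;  out {1}∪{0,2}={0,1,2}

Text stream:
[0] read 'e'  n0⇒n0
[1] read 'a'  n0⇒n6
[2] read 'e'  n6⇒n7
[3] read 'c'  n7⇒n8  emit P0@[3:3],P2@[1:3]
[4] read 'c'  n8⇒n1 (fail-walked)  emit P0@[4:4]
[5] read 'b'  n1⇒n2 (fail-walked)
[6] read 'a'  n2⇒n3
[7] read 'e'  n3⇒n4
[8] read 'c'  n4⇒n5  emit P0@[8:8],P1@[5:8],P2@[6:8]
[9] read 'c'  n5⇒n1 (fail-walked)  emit P0@[9:9]
[10] read 'e'  n1⇒n0 (fail-walked)
[11] read 'e'  n0⇒n0
[12] read 'a'  n0⇒n6
[13] read 'e'  n6⇒n7
[14] read 'b'  n7⇒n2 (fail-walked)
[15] read 'a'  n2⇒n3
[16] read 'e'  n3⇒n4
[17] read 'c'  n4⇒n5  emit P0@[17:17],P1@[14:17],P2@[15:17]
[18] read 'c'  n5⇒n1 (fail-walked)  emit P0@[18:18]
[19] read 'c'  n1⇒n1 (fail-walked)  emit P0@[19:19]
[20] read 'b'  n1⇒n2 (fail-walked)
[21] read 'b'  n2⇒n2 (fail-walked)
[22] read 'a'  n2⇒n3
[23] read 'e'  n3⇒n4
[24] read 'c'  n4⇒n5  emit P0@[24:24],P1@[21:24],P2@[22:24]
[25] read 'e'  n5⇒n0 (fail-walked)
[26] read 'b'  n0⇒n2
[27] read 'a'  n2⇒n3
[28] read 'e'  n3⇒n4
[29] read 'c'  n4⇒n5  emit P0@[29:29],P1@[26:29],P2@[27:29]
[30] read 'b'  n5⇒n2 (fail-walked)
[31] read 'a'  n2⇒n3
[32] read 'e'  n3⇒n4
[33] read 'c'  n4⇒n5  emit P0@[33:33],P1@[30:33],P2@[31:33]
[34] read 'a'  n5⇒n6 (fail-walked)
[35] read 'e'  n6⇒n7
[36] read 'c'  n7⇒n8  emit P0@[36:36],P2@[34:36]
[37] read 'a'  n8⇒n6 (fail-walked)
[38] read 'a'  n6⇒n6 (fail-walked)
[39] read 'e'  n6⇒n7
[40] read 'c'  n7⇒n8  emit P0@[40:40],P2@[38:40]
[41] read 'd'  n8⇒n0 (fail-walked)
[42] read 'c'  n0⇒n1  emit P0@[42:42]
[43] read 'b'  n1⇒n2 (fail-walked)
[44] read 'a'  n2⇒n3

Matches: [[3,0],[3,2],[4,0],[8,0],[8,1],[8,2],[9,0],[17,0],[17,1],[17,2],[18,0],[19,0],[24,0],[24,1],[24,2],[29,0],[29,1],[29,2],[33,0],[33,1],[33,2],[36,0],[36,2],[40,0],[40,2],[42,0]]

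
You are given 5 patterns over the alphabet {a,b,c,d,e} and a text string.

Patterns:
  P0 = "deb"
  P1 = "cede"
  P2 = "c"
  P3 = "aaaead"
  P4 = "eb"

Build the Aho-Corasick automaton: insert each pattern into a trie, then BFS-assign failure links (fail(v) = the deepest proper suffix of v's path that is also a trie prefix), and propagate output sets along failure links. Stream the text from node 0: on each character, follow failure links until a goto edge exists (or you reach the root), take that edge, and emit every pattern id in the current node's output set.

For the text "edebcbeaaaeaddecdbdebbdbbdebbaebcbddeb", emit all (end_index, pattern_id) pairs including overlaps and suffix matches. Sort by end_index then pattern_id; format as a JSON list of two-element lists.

Build automaton:
Trie (insert patterns):
  n0 'ε': a→8 c→4 d→1 e→14
  n1 'd': e→2
  n2 'de': b→3
  n3 'deb': ·  ←P0
  n4 'c': e→5  ←P2
  n5 'ce': d→6
  n6 'ced': e→7
  n7 'cede': ·  ←P1
  n8 'a': a→9
  n9 'aa': a→10
  n10 'aaa': e→11
  n11 'aaae': a→12
  n12 'aaaea': d→13
  n13 'aaaead': ·  ←P3
  n14 'e': b→15
  n15 'eb': ·  ←P4

Failure links (BFS by depth):
  n1('d'): parent n0 fail=0; on 'd' 0 → fail=0;  out ∅∪∅=∅
  n4('c'): parent n0 fail=0; on 'c' 0 → fail=0;  out {2}∪∅={2}
  n8('a'): parent n0 fail=0; on 'a' 0 → fail=0;  out ∅∪∅=∅
  n14('e'): parent n0 fail=0; on 'e' 0 → fail=0;  out ∅∪∅=∅
  n2('de'): parent n1 fail=0; on 'e' 0 → fail=14;  out ∅∪∅=∅
  n5('ce'): parent n4 fail=0; on 'e' 0 → fail=14;  out ∅∪∅=∅
  n9('aa'): parent n8 fail=0; on 'a' 0 → fail=8;  out ∅∪∅=∅
  n15('eb'): parent n14 fail=0; on 'b' 0 → fail=0;  out {4}∪∅={4}
  n3('deb'): parent n2 fail=14; on 'b' 14 → fail=15;  out {0}∪{4}={0,4}
  n6('ced'): parent n5 fail=14; on 'd' 14→0 → fail=1;  out ∅∪∅=∅
  n10('aaa'): parent n9 fail=8; on 'a' 8 → fail=9;  out ∅∪∅=∅
  n7('cede'): parent n6 fail=1; on 'e' 1 → fail=2;  out {1}∪∅={1}
  n11('aaae'): parent n10 fail=9; on 'e' 9→8→0 → fail=14;  out ∅∪∅=∅
  n12('aaaea'): parent n11 fail=14; on 'a' 14→0 → fail=8;  out ∅∪∅=∅
  n13('aaaead'): parent n12 fail=8; on 'd' 8→0 → fail=1;  out {3}∪∅={3}

Text stream:
pos 0 'e': at 14
pos 1 'd': at 1 (via fail)
pos 2 'e': at 2
pos 3 'b': at 3  → match P0@[1:3],P4@[2:3]
pos 4 'c': at 4 (via fail)  → match P2@[4:4]
pos 5 'b': at 0 (via fail)
pos 6 'e': at 14
pos 7 'a': at 8 (via fail)
pos 8 'a': at 9
pos 9 'a': at 10
pos 10 'e': at 11
pos 11 'a': at 12
pos 12 'd': at 13  → match P3@[7:12]
pos 13 'd': at 1 (via fail)
pos 14 'e': at 2
pos 15 'c': at 4 (via fail)  → match P2@[15:15]
pos 16 'd': at 1 (via fail)
pos 17 'b': at 0 (via fail)
pos 18 'd': at 1
pos 19 'e': at 2
pos 20 'b': at 3  → match P0@[18:20],P4@[19:20]
pos 21 'b': at 0 (via fail)
pos 22 'd': at 1
pos 23 'b': at 0 (via fail)
pos 24 'b': at 0
pos 25 'd': at 1
pos 26 'e': at 2
pos 27 'b': at 3  → match P0@[25:27],P4@[26:27]
pos 28 'b': at 0 (via fail)
pos 29 'a': at 8
pos 30 'e': at 14 (via fail)
pos 31 'b': at 15  → match P4@[30:31]
pos 32 'c': at 4 (via fail)  → match P2@[32:32]
pos 33 'b': at 0 (via fail)
pos 34 'd': at 1
pos 35 'd': at 1 (via fail)
pos 36 'e': at 2
pos 37 'b': at 3  → match P0@[35:37],P4@[36:37]

All matches (sorted): [[3,0],[3,4],[4,2],[12,3],[15,2],[20,0],[20,4],[27,0],[27,4],[31,4],[32,2],[37,0],[37,4]]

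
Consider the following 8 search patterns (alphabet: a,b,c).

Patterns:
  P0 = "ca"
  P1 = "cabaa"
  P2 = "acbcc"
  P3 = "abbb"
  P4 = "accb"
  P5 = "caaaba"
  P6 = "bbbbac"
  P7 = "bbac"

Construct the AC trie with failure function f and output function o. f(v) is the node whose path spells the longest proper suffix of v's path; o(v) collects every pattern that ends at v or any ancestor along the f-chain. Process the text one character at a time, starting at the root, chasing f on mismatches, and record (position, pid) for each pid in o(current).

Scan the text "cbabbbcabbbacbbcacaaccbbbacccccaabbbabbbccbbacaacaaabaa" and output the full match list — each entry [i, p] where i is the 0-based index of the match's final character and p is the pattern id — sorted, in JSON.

Build automaton:
Trie nodes:
  0='ε' goto a→6 b→20 c→1
  1='c' goto a→2
  2='ca' goto a→16 b→3  [P0 ends]
  3='cab' goto a→4
  4='caba' goto a→5
  5='cabaa' goto ·  [P1 ends]
  6='a' goto b→11 c→7
  7='ac' goto b→8 c→14
  8='acb' goto c→9
  9='acbc' goto c→10
  10='acbcc' goto ·  [P2 ends]
  11='ab' goto b→12
  12='abb' goto b→13
  13='abbb' goto ·  [P3 ends]
  14='acc' goto b→15
  15='accb' goto ·  [P4 ends]
  16='caa' goto a→17
  17='caaa' goto b→18
  18='caaab' goto a→19
  19='caaaba' goto ·  [P5 ends]
  20='b' goto b→21
  21='bb' goto a→26 b→22
  22='bbb' goto b→23
  23='bbbb' goto a→24
  24='bbbba' goto c→25
  25='bbbbac' goto ·  [P6 ends]
  26='bba' goto c→27
  27='bbac' goto ·  [P7 ends]

BFS fail/out derivation:
  n1('c'): parent n0 fail=0; on 'c' 0 → fail=0;  out ∅∪∅=∅
  n6('a'): parent n0 fail=0; on 'a' 0 → fail=0;  out ∅∪∅=∅
  n20('b'): parent n0 fail=0; on 'b' 0 → fail=0;  out ∅∪∅=∅
  n2('ca'): parent n1 fail=0; on 'a' 0 → fail=6;  out {0}∪∅={0}
  n7('ac'): parent n6 fail=0; on 'c' 0 → fail=1;  out ∅∪∅=∅
  n11('ab'): parent n6 fail=0; on 'b' 0 → fail=20;  out ∅∪∅=∅
  n21('bb'): parent n20 fail=0; on 'b' 0 → fail=20;  out ∅∪∅=∅
  n3('cab'): parent n2 fail=6; on 'b' 6 → fail=11;  out ∅∪∅=∅
  n8('acb'): parent n7 fail=1; on 'b' 1→0 → fail=20;  out ∅∪∅=∅
  n12('abb'): parent n11 fail=20; on 'b' 20 → fail=21;  out ∅∪∅=∅
  n14('acc'): parent n7 fail=1; on 'c' 1→0 → fail=1;  out ∅∪∅=∅
  n16('caa'): parent n2 fail=6; on 'a' 6→0 → fail=6;  out ∅∪∅=∅
  n22('bbb'): parent n21 fail=20; on 'b' 20 → fail=21;  out ∅∪∅=∅
  n26('bba'): parent n21 fail=20; on 'a' 20→0 → fail=6;  out ∅∪∅=∅
  n4('caba'): parent n3 fail=11; on 'a' 11→20→0 → fail=6;  out ∅∪∅=∅
  n9('acbc'): parent n8 fail=20; on 'c' 20→0 → fail=1;  out ∅∪∅=∅
  n13('abbb'): parent n12 fail=21; on 'b' 21 → fail=22;  out {3}∪∅={3}
  n15('accb'): parent n14 fail=1; on 'b' 1→0 → fail=20;  out {4}∪∅={4}
  n17('caaa'): parent n16 fail=6; on 'a' 6→0 → fail=6;  out ∅∪∅=∅
  n23('bbbb'): parent n22 fail=21; on 'b' 21 → fail=22;  out ∅∪∅=∅
  n27('bbac'): parent n26 fail=6; on 'c' 6 → fail=7;  out {7}∪∅={7}
  n5('cabaa'): parent n4 fail=6; on 'a' 6→0 → fail=6;  out {1}∪∅={1}
  n10('acbcc'): parent n9 fail=1; on 'c' 1→0 → fail=1;  out {2}∪∅={2}
  n18('caaab'): parent n17 fail=6; on 'b' 6 → fail=11;  out ∅∪∅=∅
  n24('bbbba'): parent n23 fail=22; on 'a' 22→21 → fail=26;  out ∅∪∅=∅
  n19('caaaba'): parent n18 fail=11; on 'a' 11→20→0 → fail=6;  out {5}∪∅={5}
  n25('bbbbac'): parent n24 fail=26; on 'c' 26 → fail=27;  out {6}∪{7}={6,7}

Text stream:
[0] read 'c'  n0⇒n1
[1] read 'b'  n1⇒n20 ·f
[2] read 'a'  n20⇒n6 ·f
[3] read 'b'  n6⇒n11
[4] read 'b'  n11⇒n12
[5] read 'b'  n12⇒n13  → match P3@[2:5]
[6] read 'c'  n13⇒n1 ·f
[7] read 'a'  n1⇒n2  → match P0@[6:7]
[8] read 'b'  n2⇒n3
[9] read 'b'  n3⇒n12 ·f
[10] read 'b'  n12⇒n13  → match P3@[7:10]
[11] read 'a'  n13⇒n26 ·f
[12] read 'c'  n26⇒n27  → match P7@[9:12]
[13] read 'b'  n27⇒n8 ·f
[14] read 'b'  n8⇒n21 ·f
[15] read 'c'  n21⇒n1 ·f
[16] read 'a'  n1⇒n2  → match P0@[15:16]
[17] read 'c'  n2⇒n7 ·f
[18] read 'a'  n7⇒n2 ·f  → match P0@[17:18]
[19] read 'a'  n2⇒n16
[20] read 'c'  n16⇒n7 ·f
[21] read 'c'  n7⇒n14
[22] read 'b'  n14⇒n15  → match P4@[19:22]
[23] read 'b'  n15⇒n21 ·f
[24] read 'b'  n21⇒n22
[25] read 'a'  n22⇒n26 ·f
[26] read 'c'  n26⇒n27  → match P7@[23:26]
[27] read 'c'  n27⇒n14 ·f
[28] read 'c'  n14⇒n1 ·f
[29] read 'c'  n1⇒n1 ·f
[30] read 'c'  n1⇒n1 ·f
[31] read 'a'  n1⇒n2  → match P0@[30:31]
[32] read 'a'  n2⇒n16
[33] read 'b'  n16⇒n11 ·f
[34] read 'b'  n11⇒n12
[35] read 'b'  n12⇒n13  → match P3@[32:35]
[36] read 'a'  n13⇒n26 ·f
[37] read 'b'  n26⇒n11 ·f
[38] read 'b'  n11⇒n12
[39] read 'b'  n12⇒n13  → match P3@[36:39]
[40] read 'c'  n13⇒n1 ·f
[41] read 'c'  n1⇒n1 ·f
[42] read 'b'  n1⇒n20 ·f
[43] read 'b'  n20⇒n21
[44] read 'a'  n21⇒n26
[45] read 'c'  n26⇒n27  → match P7@[42:45]
[46] read 'a'  n27⇒n2 ·f  → match P0@[45:46]
[47] read 'a'  n2⇒n16
[48] read 'c'  n16⇒n7 ·f
[49] read 'a'  n7⇒n2 ·f  → match P0@[48:49]
[50] read 'a'  n2⇒n16
[51] read 'a'  n16⇒n17
[52] read 'b'  n17⇒n18
[53] read 'a'  n18⇒n19  → match P5@[48:53]
[54] read 'a'  n19⇒n6 ·f

All matches (sorted): [[5,3],[7,0],[10,3],[12,7],[16,0],[18,0],[22,4],[26,7],[31,0],[35,3],[39,3],[45,7],[46,0],[49,0],[53,5]]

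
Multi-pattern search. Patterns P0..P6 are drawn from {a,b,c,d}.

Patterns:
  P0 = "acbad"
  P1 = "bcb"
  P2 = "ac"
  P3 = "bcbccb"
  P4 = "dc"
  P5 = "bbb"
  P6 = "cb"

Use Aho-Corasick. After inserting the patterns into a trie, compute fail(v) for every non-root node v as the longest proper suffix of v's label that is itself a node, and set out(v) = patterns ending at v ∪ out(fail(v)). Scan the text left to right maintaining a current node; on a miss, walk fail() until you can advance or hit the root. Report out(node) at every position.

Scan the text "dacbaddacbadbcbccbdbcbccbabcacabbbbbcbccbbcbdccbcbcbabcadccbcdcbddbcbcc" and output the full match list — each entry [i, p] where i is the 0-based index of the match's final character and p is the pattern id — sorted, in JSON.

Build automaton:
Trie nodes:
  n0 'ε': a→1 b→6 c→16 d→12
  n1 'a': c→2
  n2 'ac': b→3  ←P2
  n3 'acb': a→4
  n4 'acba': d→5
  n5 'acbad': ·  ←P0
  n6 'b': b→14 c→7
  n7 'bc': b→8
  n8 'bcb': c→9  ←P1
  n9 'bcbc': c→10
  n10 'bcbcc': b→11
  n11 'bcbccb': ·  ←P3
  n12 'd': c→13
  n13 'dc': ·  ←P4
  n14 'bb': b→15
  n15 'bbb': ·  ←P5
  n16 'c': b→17
  n17 'cb': ·  ←P6

BFS fail/out derivation:
  fail(1) 'a': from fail(0)=0 chase 'a': 0 ⇒ 0;  out=∅∪out(0)=∅
  fail(6) 'b': from fail(0)=0 chase 'b': 0 ⇒ 0;  out=∅∪out(0)=∅
  fail(12) 'd': from fail(0)=0 chase 'd': 0 ⇒ 0;  out=∅∪out(0)=∅
  fail(16) 'c': from fail(0)=0 chase 'c': 0 ⇒ 0;  out=∅∪out(0)=∅
  fail(2) 'ac': from fail(1)=0 chase 'c': 0 ⇒ 16;  out={2}∪out(16)={2}
  fail(7) 'bc': from fail(6)=0 chase 'c': 0 ⇒ 16;  out=∅∪out(16)=∅
  fail(13) 'dc': from fail(12)=0 chase 'c': 0 ⇒ 16;  out={4}∪out(16)={4}
  fail(14) 'bb': from fail(6)=0 chase 'b': 0 ⇒ 6;  out=∅∪out(6)=∅
  fail(17) 'cb': from fail(16)=0 chase 'b': 0 ⇒ 6;  out={6}∪out(6)={6}
  fail(3) 'acb': from fail(2)=16 chase 'b': 16 ⇒ 17;  out=∅∪out(17)={6}
  fail(8) 'bcb': from fail(7)=16 chase 'b': 16 ⇒ 17;  out={1}∪out(17)={1,6}
  fail(15) 'bbb': from fail(14)=6 chase 'b': 6 ⇒ 14;  out={5}∪out(14)={5}
  fail(4) 'acba': from fail(3)=17 chase 'a': 17→6→0 ⇒ 1;  out=∅∪out(1)=∅
  fail(9) 'bcbc': from fail(8)=17 chase 'c': 17→6 ⇒ 7;  out=∅∪out(7)=∅
  fail(5) 'acbad': from fail(4)=1 chase 'd': 1→0 ⇒ 12;  out={0}∪out(12)={0}
  fail(10) 'bcbcc': from fail(9)=7 chase 'c': 7→16→0 ⇒ 16;  out=∅∪out(16)=∅
  fail(11) 'bcbccb': from fail(10)=16 chase 'b': 16 ⇒ 17;  out={3}∪out(17)={3,6}

Text stream:
[0] read 'd'  n0⇒n12
[1] read 'a'  n12⇒n1 ·f
[2] read 'c'  n1⇒n2  emit P2@[1:2]
[3] read 'b'  n2⇒n3  emit P6@[2:3]
[4] read 'a'  n3⇒n4
[5] read 'd'  n4⇒n5  emit P0@[1:5]
[6] read 'd'  n5⇒n12 ·f
[7] read 'a'  n12⇒n1 ·f
[8] read 'c'  n1⇒n2  emit P2@[7:8]
[9] read 'b'  n2⇒n3  emit P6@[8:9]
[10] read 'a'  n3⇒n4
[11] read 'd'  n4⇒n5  emit P0@[7:11]
[12] read 'b'  n5⇒n6 ·f
[13] read 'c'  n6⇒n7
[14] read 'b'  n7⇒n8  emit P1@[12:14],P6@[13:14]
[15] read 'c'  n8⇒n9
[16] read 'c'  n9⇒n10
[17] read 'b'  n10⇒n11  emit P3@[12:17],P6@[16:17]
[18] read 'd'  n11⇒n12 ·f
[19] read 'b'  n12⇒n6 ·f
[20] read 'c'  n6⇒n7
[21] read 'b'  n7⇒n8  emit P1@[19:21],P6@[20:21]
[22] read 'c'  n8⇒n9
[23] read 'c'  n9⇒n10
[24] read 'b'  n10⇒n11  emit P3@[19:24],P6@[23:24]
[25] read 'a'  n11⇒n1 ·f
[26] read 'b'  n1⇒n6 ·f
[27] read 'c'  n6⇒n7
[28] read 'a'  n7⇒n1 ·f
[29] read 'c'  n1⇒n2  emit P2@[28:29]
[30] read 'a'  n2⇒n1 ·f
[31] read 'b'  n1⇒n6 ·f
[32] read 'b'  n6⇒n14
[33] read 'b'  n14⇒n15  emit P5@[31:33]
[34] read 'b'  n15⇒n15 ·f  emit P5@[32:34]
[35] read 'b'  n15⇒n15 ·f  emit P5@[33:35]
[36] read 'c'  n15⇒n7 ·f
[37] read 'b'  n7⇒n8  emit P1@[35:37],P6@[36:37]
[38] read 'c'  n8⇒n9
[39] read 'c'  n9⇒n10
[40] read 'b'  n10⇒n11  emit P3@[35:40],P6@[39:40]
[41] read 'b'  n11⇒n14 ·f
[42] read 'c'  n14⇒n7 ·f
[43] read 'b'  n7⇒n8  emit P1@[41:43],P6@[42:43]
[44] read 'd'  n8⇒n12 ·f
[45] read 'c'  n12⇒n13  emit P4@[44:45]
[46] read 'c'  n13⇒n16 ·f
[47] read 'b'  n16⇒n17  emit P6@[46:47]
[48] read 'c'  n17⇒n7 ·f
[49] read 'b'  n7⇒n8  emit P1@[47:49],P6@[48:49]
[50] read 'c'  n8⇒n9
[51] read 'b'  n9⇒n8 ·f  emit P1@[49:51],P6@[50:51]
[52] read 'a'  n8⇒n1 ·f
[53] read 'b'  n1⇒n6 ·f
[54] read 'c'  n6⇒n7
[55] read 'a'  n7⇒n1 ·f
[56] read 'd'  n1⇒n12 ·f
[57] read 'c'  n12⇒n13  emit P4@[56:57]
[58] read 'c'  n13⇒n16 ·f
[59] read 'b'  n16⇒n17  emit P6@[58:59]
[60] read 'c'  n17⇒n7 ·f
[61] read 'd'  n7⇒n12 ·f
[62] read 'c'  n12⇒n13  emit P4@[61:62]
[63] read 'b'  n13⇒n17 ·f  emit P6@[62:63]
[64] read 'd'  n17⇒n12 ·f
[65] read 'd'  n12⇒n12 ·f
[66] read 'b'  n12⇒n6 ·f
[67] read 'c'  n6⇒n7
[68] read 'b'  n7⇒n8  emit P1@[66:68],P6@[67:68]
[69] read 'c'  n8⇒n9
[70] read 'c'  n9⇒n10

Matches: [[2,2],[3,6],[5,0],[8,2],[9,6],[11,0],[14,1],[14,6],[17,3],[17,6],[21,1],[21,6],[24,3],[24,6],[29,2],[33,5],[34,5],[35,5],[37,1],[37,6],[40,3],[40,6],[43,1],[43,6],[45,4],[47,6],[49,1],[49,6],[51,1],[51,6],[57,4],[59,6],[62,4],[63,6],[68,1],[68,6]]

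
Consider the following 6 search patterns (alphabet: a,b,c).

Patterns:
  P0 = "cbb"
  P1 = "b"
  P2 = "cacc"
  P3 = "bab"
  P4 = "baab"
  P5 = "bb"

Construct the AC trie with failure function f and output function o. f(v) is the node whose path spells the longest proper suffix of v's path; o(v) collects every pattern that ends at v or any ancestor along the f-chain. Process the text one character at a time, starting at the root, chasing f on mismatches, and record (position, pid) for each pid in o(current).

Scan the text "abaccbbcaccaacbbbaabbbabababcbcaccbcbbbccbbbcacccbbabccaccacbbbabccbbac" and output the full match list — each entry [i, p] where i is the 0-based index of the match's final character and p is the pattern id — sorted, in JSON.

Build automaton:
Trie nodes:
  0='ε' goto b→4 c→1
  1='c' goto a→5 b→2
  2='cb' goto b→3
  3='cbb' goto ·  [P0 ends]
  4='b' goto a→8 b→12  [P1 ends]
  5='ca' goto c→6
  6='cac' goto c→7
  7='cacc' goto ·  [P2 ends]
  8='ba' goto a→10 b→9
  9='bab' goto ·  [P3 ends]
  10='baa' goto b→11
  11='baab' goto ·  [P4 ends]
  12='bb' goto ·  [P5 ends]

Failure links (BFS by depth):
  n1('c'): parent n0 fail=0; on 'c' 0 → fail=0;  out ∅∪∅=∅
  n4('b'): parent n0 fail=0; on 'b' 0 → fail=0;  out {1}∪∅={1}
  n2('cb'): parent n1 fail=0; on 'b' 0 → fail=4;  out ∅∪{1}={1}
  n5('ca'): parent n1 fail=0; on 'a' 0 → fail=0;  out ∅∪∅=∅
  n8('ba'): parent n4 fail=0; on 'a' 0 → fail=0;  out ∅∪∅=∅
  n12('bb'): parent n4 fail=0; on 'b' 0 → fail=4;  out {5}∪{1}={1,5}
  n3('cbb'): parent n2 fail=4; on 'b' 4 → fail=12;  out {0}∪{1,5}={0,1,5}
  n6('cac'): parent n5 fail=0; on 'c' 0 → fail=1;  out ∅∪∅=∅
  n9('bab'): parent n8 fail=0; on 'b' 0 → fail=4;  out {3}∪{1}={1,3}
  n10('baa'): parent n8 fail=0; on 'a' 0 → fail=0;  out ∅∪∅=∅
  n7('cacc'): parent n6 fail=1; on 'c' 1→0 → fail=1;  out {2}∪∅={2}
  n11('baab'): parent n10 fail=0; on 'b' 0 → fail=4;  out {4}∪{1}={1,4}

Run:
i=0 'a': node 0→0
i=1 'b': node 0→4  emit P1@[1:1]
i=2 'a': node 4→8
i=3 'c': node 8→1 ·f
i=4 'c': node 1→1 ·f
i=5 'b': node 1→2  emit P1@[5:5]
i=6 'b': node 2→3  emit P0@[4:6],P1@[6:6],P5@[5:6]
i=7 'c': node 3→1 ·f
i=8 'a': node 1→5
i=9 'c': node 5→6
i=10 'c': node 6→7  emit P2@[7:10]
i=11 'a': node 7→5 ·f
i=12 'a': node 5→0 ·f
i=13 'c': node 0→1
i=14 'b': node 1→2  emit P1@[14:14]
i=15 'b': node 2→3  emit P0@[13:15],P1@[15:15],P5@[14:15]
i=16 'b': node 3→12 ·f  emit P1@[16:16],P5@[15:16]
i=17 'a': node 12→8 ·f
i=18 'a': node 8→10
i=19 'b': node 10→11  emit P1@[19:19],P4@[16:19]
i=20 'b': node 11→12 ·f  emit P1@[20:20],P5@[19:20]
i=21 'b': node 12→12 ·f  emit P1@[21:21],P5@[20:21]
i=22 'a': node 12→8 ·f
i=23 'b': node 8→9  emit P1@[23:23],P3@[21:23]
i=24 'a': node 9→8 ·f
i=25 'b': node 8→9  emit P1@[25:25],P3@[23:25]
i=26 'a': node 9→8 ·f
i=27 'b': node 8→9  emit P1@[27:27],P3@[25:27]
i=28 'c': node 9→1 ·f
i=29 'b': node 1→2  emit P1@[29:29]
i=30 'c': node 2→1 ·f
i=31 'a': node 1→5
i=32 'c': node 5→6
i=33 'c': node 6→7  emit P2@[30:33]
i=34 'b': node 7→2 ·f  emit P1@[34:34]
i=35 'c': node 2→1 ·f
i=36 'b': node 1→2  emit P1@[36:36]
i=37 'b': node 2→3  emit P0@[35:37],P1@[37:37],P5@[36:37]
i=38 'b': node 3→12 ·f  emit P1@[38:38],P5@[37:38]
i=39 'c': node 12→1 ·f
i=40 'c': node 1→1 ·f
i=41 'b': node 1→2  emit P1@[41:41]
i=42 'b': node 2→3  emit P0@[40:42],P1@[42:42],P5@[41:42]
i=43 'b': node 3→12 ·f  emit P1@[43:43],P5@[42:43]
i=44 'c': node 12→1 ·f
i=45 'a': node 1→5
i=46 'c': node 5→6
i=47 'c': node 6→7  emit P2@[44:47]
i=48 'c': node 7→1 ·f
i=49 'b': node 1→2  emit P1@[49:49]
i=50 'b': node 2→3  emit P0@[48:50],P1@[50:50],P5@[49:50]
i=51 'a': node 3→8 ·f
i=52 'b': node 8→9  emit P1@[52:52],P3@[50:52]
i=53 'c': node 9→1 ·f
i=54 'c': node 1→1 ·f
i=55 'a': node 1→5
i=56 'c': node 5→6
i=57 'c': node 6→7  emit P2@[54:57]
i=58 'a': node 7→5 ·f
i=59 'c': node 5→6
i=60 'b': node 6→2 ·f  emit P1@[60:60]
i=61 'b': node 2→3  emit P0@[59:61],P1@[61:61],P5@[60:61]
i=62 'b': node 3→12 ·f  emit P1@[62:62],P5@[61:62]
i=63 'a': node 12→8 ·f
i=64 'b': node 8→9  emit P1@[64:64],P3@[62:64]
i=65 'c': node 9→1 ·f
i=66 'c': node 1→1 ·f
i=67 'b': node 1→2  emit P1@[67:67]
i=68 'b': node 2→3  emit P0@[66:68],P1@[68:68],P5@[67:68]
i=69 'a': node 3→8 ·f
i=70 'c': node 8→1 ·f

Matches: [[1,1],[5,1],[6,0],[6,1],[6,5],[10,2],[14,1],[15,0],[15,1],[15,5],[16,1],[16,5],[19,1],[19,4],[20,1],[20,5],[21,1],[21,5],[23,1],[23,3],[25,1],[25,3],[27,1],[27,3],[29,1],[33,2],[34,1],[36,1],[37,0],[37,1],[37,5],[38,1],[38,5],[41,1],[42,0],[42,1],[42,5],[43,1],[43,5],[47,2],[49,1],[50,0],[50,1],[50,5],[52,1],[52,3],[57,2],[60,1],[61,0],[61,1],[61,5],[62,1],[62,5],[64,1],[64,3],[67,1],[68,0],[68,1],[68,5]]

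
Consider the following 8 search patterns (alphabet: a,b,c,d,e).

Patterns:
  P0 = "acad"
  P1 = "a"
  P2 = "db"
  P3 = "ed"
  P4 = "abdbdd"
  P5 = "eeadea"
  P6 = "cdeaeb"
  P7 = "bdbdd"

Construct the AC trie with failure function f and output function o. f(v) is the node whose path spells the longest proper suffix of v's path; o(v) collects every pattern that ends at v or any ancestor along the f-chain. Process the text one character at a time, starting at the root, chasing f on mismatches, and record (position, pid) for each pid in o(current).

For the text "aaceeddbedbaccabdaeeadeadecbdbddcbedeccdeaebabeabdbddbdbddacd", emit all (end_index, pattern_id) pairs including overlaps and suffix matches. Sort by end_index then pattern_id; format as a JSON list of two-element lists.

Build:
Trie (insert patterns):
  0='ε' goto a→1 b→25 c→19 d→5 e→7
  1='a' goto b→9 c→2  [P1 ends]
  2='ac' goto a→3
  3='aca' goto d→4
  4='acad' goto ·  [P0 ends]
  5='d' goto b→6
  6='db' goto ·  [P2 ends]
  7='e' goto d→8 e→14
  8='ed' goto ·  [P3 ends]
  9='ab' goto d→10
  10='abd' goto b→11
  11='abdb' goto d→12
  12='abdbd' goto d→13
  13='abdbdd' goto ·  [P4 ends]
  14='ee' goto a→15
  15='eea' goto d→16
  16='eead' goto e→17
  17='eeade' goto a→18
  18='eeadea' goto ·  [P5 ends]
  19='c' goto d→20
  20='cd' goto e→21
  21='cde' goto a→22
  22='cdea' goto e→23
  23='cdeae' goto b→24
  24='cdeaeb' goto ·  [P6 ends]
  25='b' goto d→26
  26='bd' goto b→27
  27='bdb' goto d→28
  28='bdbd' goto d→29
  29='bdbdd' goto ·  [P7 ends]

Failure links (BFS by depth):
  fail(1) 'a': from fail(0)=0 chase 'a': 0 ⇒ 0;  out={1}∪out(0)={1}
  fail(5) 'd': from fail(0)=0 chase 'd': 0 ⇒ 0;  out=∅∪out(0)=∅
  fail(7) 'e': from fail(0)=0 chase 'e': 0 ⇒ 0;  out=∅∪out(0)=∅
  fail(19) 'c': from fail(0)=0 chase 'c': 0 ⇒ 0;  out=∅∪out(0)=∅
  fail(25) 'b': from fail(0)=0 chase 'b': 0 ⇒ 0;  out=∅∪out(0)=∅
  fail(2) 'ac': from fail(1)=0 chase 'c': 0 ⇒ 19;  out=∅∪out(19)=∅
  fail(6) 'db': from fail(5)=0 chase 'b': 0 ⇒ 25;  out={2}∪out(25)={2}
  fail(8) 'ed': from fail(7)=0 chase 'd': 0 ⇒ 5;  out={3}∪out(5)={3}
  fail(9) 'ab': from fail(1)=0 chase 'b': 0 ⇒ 25;  out=∅∪out(25)=∅
  fail(14) 'ee': from fail(7)=0 chase 'e': 0 ⇒ 7;  out=∅∪out(7)=∅
  fail(20) 'cd': from fail(19)=0 chase 'd': 0 ⇒ 5;  out=∅∪out(5)=∅
  fail(26) 'bd': from fail(25)=0 chase 'd': 0 ⇒ 5;  out=∅∪out(5)=∅
  fail(3) 'aca': from fail(2)=19 chase 'a': 19→0 ⇒ 1;  out=∅∪out(1)={1}
  fail(10) 'abd': from fail(9)=25 chase 'd': 25 ⇒ 26;  out=∅∪out(26)=∅
  fail(15) 'eea': from fail(14)=7 chase 'a': 7→0 ⇒ 1;  out=∅∪out(1)={1}
  fail(21) 'cde': from fail(20)=5 chase 'e': 5→0 ⇒ 7;  out=∅∪out(7)=∅
  fail(27) 'bdb': from fail(26)=5 chase 'b': 5 ⇒ 6;  out=∅∪out(6)={2}
  fail(4) 'acad': from fail(3)=1 chase 'd': 1→0 ⇒ 5;  out={0}∪out(5)={0}
  fail(11) 'abdb': from fail(10)=26 chase 'b': 26 ⇒ 27;  out=∅∪out(27)={2}
  fail(16) 'eead': from fail(15)=1 chase 'd': 1→0 ⇒ 5;  out=∅∪out(5)=∅
  fail(22) 'cdea': from fail(21)=7 chase 'a': 7→0 ⇒ 1;  out=∅∪out(1)={1}
  fail(28) 'bdbd': from fail(27)=6 chase 'd': 6→25 ⇒ 26;  out=∅∪out(26)=∅
  fail(12) 'abdbd': from fail(11)=27 chase 'd': 27 ⇒ 28;  out=∅∪out(28)=∅
  fail(17) 'eeade': from fail(16)=5 chase 'e': 5→0 ⇒ 7;  out=∅∪out(7)=∅
  fail(23) 'cdeae': from fail(22)=1 chase 'e': 1→0 ⇒ 7;  out=∅∪out(7)=∅
  fail(29) 'bdbdd': from fail(28)=26 chase 'd': 26→5→0 ⇒ 5;  out={7}∪out(5)={7}
  fail(13) 'abdbdd': from fail(12)=28 chase 'd': 28 ⇒ 29;  out={4}∪out(29)={4,7}
  fail(18) 'eeadea': from fail(17)=7 chase 'a': 7→0 ⇒ 1;  out={5}∪out(1)={1,5}
  fail(24) 'cdeaeb': from fail(23)=7 chase 'b': 7→0 ⇒ 25;  out={6}∪out(25)={6}

Text stream:
i=0 'a': node 0→1  emit P1@[0:0]
i=1 'a': node 1→1 (fail-walked)  emit P1@[1:1]
i=2 'c': node 1→2
i=3 'e': node 2→7 (fail-walked)
i=4 'e': node 7→14
i=5 'd': node 14→8 (fail-walked)  emit P3@[4:5]
i=6 'd': node 8→5 (fail-walked)
i=7 'b': node 5→6  emit P2@[6:7]
i=8 'e': node 6→7 (fail-walked)
i=9 'd': node 7→8  emit P3@[8:9]
i=10 'b': node 8→6 (fail-walked)  emit P2@[9:10]
i=11 'a': node 6→1 (fail-walked)  emit P1@[11:11]
i=12 'c': node 1→2
i=13 'c': node 2→19 (fail-walked)
i=14 'a': node 19→1 (fail-walked)  emit P1@[14:14]
i=15 'b': node 1→9
i=16 'd': node 9→10
i=17 'a': node 10→1 (fail-walked)  emit P1@[17:17]
i=18 'e': node 1→7 (fail-walked)
i=19 'e': node 7→14
i=20 'a': node 14→15  emit P1@[20:20]
i=21 'd': node 15→16
i=22 'e': node 16→17
i=23 'a': node 17→18  emit P1@[23:23],P5@[18:23]
i=24 'd': node 18→5 (fail-walked)
i=25 'e': node 5→7 (fail-walked)
i=26 'c': node 7→19 (fail-walked)
i=27 'b': node 19→25 (fail-walked)
i=28 'd': node 25→26
i=29 'b': node 26→27  emit P2@[28:29]
i=30 'd': node 27→28
i=31 'd': node 28→29  emit P7@[27:31]
i=32 'c': node 29→19 (fail-walked)
i=33 'b': node 19→25 (fail-walked)
i=34 'e': node 25→7 (fail-walked)
i=35 'd': node 7→8  emit P3@[34:35]
i=36 'e': node 8→7 (fail-walked)
i=37 'c': node 7→19 (fail-walked)
i=38 'c': node 19→19 (fail-walked)
i=39 'd': node 19→20
i=40 'e': node 20→21
i=41 'a': node 21→22  emit P1@[41:41]
i=42 'e': node 22→23
i=43 'b': node 23→24  emit P6@[38:43]
i=44 'a': node 24→1 (fail-walked)  emit P1@[44:44]
i=45 'b': node 1→9
i=46 'e': node 9→7 (fail-walked)
i=47 'a': node 7→1 (fail-walked)  emit P1@[47:47]
i=48 'b': node 1→9
i=49 'd': node 9→10
i=50 'b': node 10→11  emit P2@[49:50]
i=51 'd': node 11→12
i=52 'd': node 12→13  emit P4@[47:52],P7@[48:52]
i=53 'b': node 13→6 (fail-walked)  emit P2@[52:53]
i=54 'd': node 6→26 (fail-walked)
i=55 'b': node 26→27  emit P2@[54:55]
i=56 'd': node 27→28
i=57 'd': node 28→29  emit P7@[53:57]
i=58 'a': node 29→1 (fail-walked)  emit P1@[58:58]
i=59 'c': node 1→2
i=60 'd': node 2→20 (fail-walked)

All matches (sorted): [[0,1],[1,1],[5,3],[7,2],[9,3],[10,2],[11,1],[14,1],[17,1],[20,1],[23,1],[23,5],[29,2],[31,7],[35,3],[41,1],[43,6],[44,1],[47,1],[50,2],[52,4],[52,7],[53,2],[55,2],[57,7],[58,1]]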